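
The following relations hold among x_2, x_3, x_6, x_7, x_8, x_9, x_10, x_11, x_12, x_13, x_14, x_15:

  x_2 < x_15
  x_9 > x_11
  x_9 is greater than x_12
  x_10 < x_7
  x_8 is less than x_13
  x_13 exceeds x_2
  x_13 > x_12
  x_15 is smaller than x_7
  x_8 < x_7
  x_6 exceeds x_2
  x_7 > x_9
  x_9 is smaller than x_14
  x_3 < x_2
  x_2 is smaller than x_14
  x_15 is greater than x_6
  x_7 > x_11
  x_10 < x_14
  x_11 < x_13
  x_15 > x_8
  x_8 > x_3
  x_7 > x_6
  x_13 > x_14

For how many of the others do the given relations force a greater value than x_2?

5

The elements the relations force above x_2 are x_6, x_15, x_14, x_7, x_13 — no chain reaches any other.
That is 5.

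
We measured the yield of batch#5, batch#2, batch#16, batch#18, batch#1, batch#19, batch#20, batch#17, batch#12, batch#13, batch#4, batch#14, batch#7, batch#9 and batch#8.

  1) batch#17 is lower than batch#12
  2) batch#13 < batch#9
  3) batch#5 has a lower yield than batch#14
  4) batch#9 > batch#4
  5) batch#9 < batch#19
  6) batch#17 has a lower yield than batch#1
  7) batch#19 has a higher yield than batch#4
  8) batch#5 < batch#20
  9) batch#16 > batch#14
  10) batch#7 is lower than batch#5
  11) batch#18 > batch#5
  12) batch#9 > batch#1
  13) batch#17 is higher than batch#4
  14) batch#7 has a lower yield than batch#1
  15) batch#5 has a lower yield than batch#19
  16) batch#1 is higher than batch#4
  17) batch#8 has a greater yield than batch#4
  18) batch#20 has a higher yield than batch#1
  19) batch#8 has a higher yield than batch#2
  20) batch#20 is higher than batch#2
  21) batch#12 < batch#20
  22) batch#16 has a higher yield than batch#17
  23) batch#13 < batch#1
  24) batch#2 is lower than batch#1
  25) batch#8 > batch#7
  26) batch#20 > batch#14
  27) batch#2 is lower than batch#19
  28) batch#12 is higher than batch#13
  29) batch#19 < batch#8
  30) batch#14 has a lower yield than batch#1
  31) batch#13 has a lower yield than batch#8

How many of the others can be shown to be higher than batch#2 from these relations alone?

5

From batch#2 the given relations immediately reach batch#1, batch#19, batch#20, batch#8.
From those, batch#9 — 5 in total.
No other element is forced above batch#2 by the given relations, so the count is 5.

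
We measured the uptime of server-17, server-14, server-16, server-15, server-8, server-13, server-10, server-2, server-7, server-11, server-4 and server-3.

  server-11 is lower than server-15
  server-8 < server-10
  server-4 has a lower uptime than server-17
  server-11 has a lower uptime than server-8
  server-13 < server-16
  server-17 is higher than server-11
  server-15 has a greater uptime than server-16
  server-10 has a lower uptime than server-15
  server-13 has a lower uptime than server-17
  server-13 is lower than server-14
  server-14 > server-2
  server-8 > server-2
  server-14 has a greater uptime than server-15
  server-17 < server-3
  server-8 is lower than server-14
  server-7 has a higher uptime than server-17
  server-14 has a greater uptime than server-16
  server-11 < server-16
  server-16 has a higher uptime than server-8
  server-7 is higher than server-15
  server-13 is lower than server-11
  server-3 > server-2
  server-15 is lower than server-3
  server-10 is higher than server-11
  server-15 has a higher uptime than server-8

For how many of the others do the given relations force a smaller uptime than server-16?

4

From server-16 the given relations immediately reach server-13, server-11, server-8.
From those, server-2 — 4 in total.
No other element is forced below server-16 by the given relations, so the count is 4.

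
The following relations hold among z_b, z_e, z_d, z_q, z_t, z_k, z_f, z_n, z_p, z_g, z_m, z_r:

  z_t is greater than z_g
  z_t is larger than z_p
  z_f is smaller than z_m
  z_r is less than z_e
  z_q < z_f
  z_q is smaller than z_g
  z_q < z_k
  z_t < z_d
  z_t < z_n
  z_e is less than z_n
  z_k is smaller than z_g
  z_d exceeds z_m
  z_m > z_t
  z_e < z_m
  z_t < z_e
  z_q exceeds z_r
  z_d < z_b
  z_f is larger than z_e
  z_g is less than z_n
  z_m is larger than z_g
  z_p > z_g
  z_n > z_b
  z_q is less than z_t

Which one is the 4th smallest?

Piecing the relations together gives one ordering: z_r < z_q < z_k < z_g < z_p < z_t < z_e < z_f < z_m < z_d < z_b < z_n.
The 4th smallest is z_g.

z_g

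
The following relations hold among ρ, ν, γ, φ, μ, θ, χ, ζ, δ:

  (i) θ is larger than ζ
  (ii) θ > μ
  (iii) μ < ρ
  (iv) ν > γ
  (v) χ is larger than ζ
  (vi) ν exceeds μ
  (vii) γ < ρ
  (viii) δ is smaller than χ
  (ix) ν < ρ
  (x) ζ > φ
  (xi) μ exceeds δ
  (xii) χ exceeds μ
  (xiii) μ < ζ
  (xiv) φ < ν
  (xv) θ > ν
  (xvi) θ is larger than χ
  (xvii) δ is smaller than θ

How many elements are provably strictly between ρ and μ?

Chaining upward from μ reaches: ν, ζ, χ, θ.
Chaining downward from ρ reaches: δ, γ, φ, ν.
Strictly between μ and ρ are those in both lists: ν — 1 element.

1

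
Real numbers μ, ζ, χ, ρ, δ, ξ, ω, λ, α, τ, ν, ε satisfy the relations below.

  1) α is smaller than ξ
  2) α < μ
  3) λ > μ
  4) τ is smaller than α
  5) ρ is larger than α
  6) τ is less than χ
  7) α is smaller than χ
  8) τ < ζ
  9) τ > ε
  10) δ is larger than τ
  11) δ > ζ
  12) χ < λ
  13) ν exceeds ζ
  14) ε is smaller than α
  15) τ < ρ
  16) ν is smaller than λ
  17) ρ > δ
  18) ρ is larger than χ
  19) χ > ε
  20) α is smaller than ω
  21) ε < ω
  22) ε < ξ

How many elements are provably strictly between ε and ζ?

The relations place ε below ζ. An element lies strictly between them when it is forced above ε and also forced below ζ.
Above ε: {τ, α, ξ, ω, χ, μ, ν, δ, λ, ρ}. Below ζ: {τ}.
Intersection: {τ} — 1.

1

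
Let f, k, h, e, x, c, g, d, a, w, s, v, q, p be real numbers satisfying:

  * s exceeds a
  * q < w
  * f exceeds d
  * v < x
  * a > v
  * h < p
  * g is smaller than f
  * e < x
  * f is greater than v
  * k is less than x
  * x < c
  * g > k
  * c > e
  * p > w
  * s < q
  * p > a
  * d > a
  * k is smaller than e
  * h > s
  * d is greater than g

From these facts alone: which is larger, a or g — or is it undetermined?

Following every chain through a: above a we get d, s, q, w, f, h, p; below a we get v.
g is not reached, and no chain runs the other way from g to a.
So the given relations leave the order of a and g undetermined.

undetermined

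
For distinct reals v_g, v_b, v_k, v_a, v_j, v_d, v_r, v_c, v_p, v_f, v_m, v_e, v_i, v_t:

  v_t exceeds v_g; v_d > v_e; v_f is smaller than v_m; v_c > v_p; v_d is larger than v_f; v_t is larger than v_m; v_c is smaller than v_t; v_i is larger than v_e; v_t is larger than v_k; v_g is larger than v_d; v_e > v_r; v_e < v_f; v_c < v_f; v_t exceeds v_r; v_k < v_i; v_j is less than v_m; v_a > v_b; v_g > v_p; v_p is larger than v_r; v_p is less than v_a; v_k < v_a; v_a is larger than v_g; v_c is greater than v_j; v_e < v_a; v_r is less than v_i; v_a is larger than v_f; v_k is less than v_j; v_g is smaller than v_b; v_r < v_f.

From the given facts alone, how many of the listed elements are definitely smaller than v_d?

7

The elements the relations force below v_d are v_r, v_e, v_p, v_k, v_j, v_c, v_f — no chain reaches any other.
That is 7.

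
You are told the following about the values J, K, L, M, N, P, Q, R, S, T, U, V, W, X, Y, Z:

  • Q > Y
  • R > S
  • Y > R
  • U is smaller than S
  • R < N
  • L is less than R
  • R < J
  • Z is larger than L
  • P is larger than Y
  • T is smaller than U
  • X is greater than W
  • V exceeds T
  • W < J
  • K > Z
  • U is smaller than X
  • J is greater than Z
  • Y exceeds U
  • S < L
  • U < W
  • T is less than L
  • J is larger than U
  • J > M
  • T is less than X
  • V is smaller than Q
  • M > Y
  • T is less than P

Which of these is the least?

U is not least since T < U; S is not least since U < S; L is not least since T < L; R is not least since L < R; N is not least since R < N; V is not least since T < V; Y is not least since R < Y; W is not least since U < W; Z is not least since L < Z; M is not least since Y < M; X is not least since T < X; K is not least since Z < K; Q is not least since Y < Q; P is not least since T < P; J is not least since R < J.
Only T has nothing below it, so T is the least.

T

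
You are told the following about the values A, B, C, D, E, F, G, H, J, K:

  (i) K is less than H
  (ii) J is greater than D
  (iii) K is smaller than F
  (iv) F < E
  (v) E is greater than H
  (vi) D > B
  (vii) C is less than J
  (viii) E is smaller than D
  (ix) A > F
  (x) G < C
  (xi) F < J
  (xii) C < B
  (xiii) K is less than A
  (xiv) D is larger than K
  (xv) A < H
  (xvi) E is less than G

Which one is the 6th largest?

The consecutive relations fix a unique order: K < F < A < H < E < G < C < B < D < J.
Counting 6 from the largest end gives E.

E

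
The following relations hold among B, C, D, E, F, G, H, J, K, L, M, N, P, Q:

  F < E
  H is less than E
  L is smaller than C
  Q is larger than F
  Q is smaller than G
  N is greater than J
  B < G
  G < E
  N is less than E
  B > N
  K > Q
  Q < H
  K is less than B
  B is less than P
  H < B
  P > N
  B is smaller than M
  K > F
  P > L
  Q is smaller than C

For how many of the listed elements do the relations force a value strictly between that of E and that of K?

2

The relations place K below E. An element lies strictly between them when it is forced above K and also forced below E.
Above K: {B, M, G, P}. Below E: {F, Q, J, N, H, B, G}.
Intersection: {B, G} — 2.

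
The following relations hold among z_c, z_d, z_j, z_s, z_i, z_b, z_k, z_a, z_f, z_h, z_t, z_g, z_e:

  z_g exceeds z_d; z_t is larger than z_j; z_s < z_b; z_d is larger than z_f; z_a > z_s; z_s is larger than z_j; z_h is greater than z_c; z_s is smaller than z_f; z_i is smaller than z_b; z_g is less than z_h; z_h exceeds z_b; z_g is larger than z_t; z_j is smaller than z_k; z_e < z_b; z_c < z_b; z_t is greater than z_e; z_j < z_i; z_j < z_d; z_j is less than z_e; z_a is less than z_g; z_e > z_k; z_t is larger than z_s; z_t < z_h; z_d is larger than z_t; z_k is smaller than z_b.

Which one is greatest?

z_c is not greatest since z_c < z_b; z_j is not greatest since z_j < z_e; z_s is not greatest since z_s < z_a; z_k is not greatest since z_k < z_e; z_f is not greatest since z_f < z_d; z_a is not greatest since z_a < z_g; z_e is not greatest since z_e < z_b; z_i is not greatest since z_i < z_b; z_b is not greatest since z_b < z_h; z_t is not greatest since z_t < z_g; z_d is not greatest since z_d < z_g; z_g is not greatest since z_g < z_h.
Only z_h has nothing above it, so z_h is the greatest.

z_h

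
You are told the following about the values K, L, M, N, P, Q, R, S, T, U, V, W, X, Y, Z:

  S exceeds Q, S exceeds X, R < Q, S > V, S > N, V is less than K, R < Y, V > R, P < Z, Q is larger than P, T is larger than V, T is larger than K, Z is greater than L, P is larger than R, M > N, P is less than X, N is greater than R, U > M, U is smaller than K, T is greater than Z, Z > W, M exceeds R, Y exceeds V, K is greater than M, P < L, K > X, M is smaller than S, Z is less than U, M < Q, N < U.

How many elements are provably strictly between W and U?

1

Chaining upward from W reaches: Z, K, T.
Chaining downward from U reaches: R, N, P, M, L, Z.
Strictly between W and U are those in both lists: Z — 1 element.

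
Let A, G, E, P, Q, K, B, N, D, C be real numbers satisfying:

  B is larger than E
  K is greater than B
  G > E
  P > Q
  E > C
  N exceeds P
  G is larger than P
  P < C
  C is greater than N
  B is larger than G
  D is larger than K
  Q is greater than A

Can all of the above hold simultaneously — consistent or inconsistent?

Every relation is compatible with A < Q < P < N < C < E < G < B < K < D; the set is consistent.

consistent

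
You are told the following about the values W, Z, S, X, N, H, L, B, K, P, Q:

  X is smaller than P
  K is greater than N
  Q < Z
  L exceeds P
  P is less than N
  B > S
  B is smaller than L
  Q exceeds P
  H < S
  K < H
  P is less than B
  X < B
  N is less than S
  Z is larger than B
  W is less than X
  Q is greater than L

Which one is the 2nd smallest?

X

The consecutive relations fix a unique order: W < X < P < N < K < H < S < B < L < Q < Z.
The 2nd smallest is X.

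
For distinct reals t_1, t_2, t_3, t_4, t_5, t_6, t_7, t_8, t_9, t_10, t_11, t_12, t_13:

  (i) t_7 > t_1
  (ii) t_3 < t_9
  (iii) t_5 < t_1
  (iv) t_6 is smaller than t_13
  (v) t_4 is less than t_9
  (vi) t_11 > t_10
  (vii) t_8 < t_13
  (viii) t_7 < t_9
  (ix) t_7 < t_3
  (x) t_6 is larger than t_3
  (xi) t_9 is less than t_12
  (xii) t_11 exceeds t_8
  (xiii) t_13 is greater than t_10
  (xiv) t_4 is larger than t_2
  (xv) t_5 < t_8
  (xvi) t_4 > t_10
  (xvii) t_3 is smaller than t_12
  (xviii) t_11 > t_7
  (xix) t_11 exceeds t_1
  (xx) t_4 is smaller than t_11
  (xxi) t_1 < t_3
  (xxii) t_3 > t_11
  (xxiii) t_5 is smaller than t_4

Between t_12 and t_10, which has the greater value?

t_10 < t_4 and t_4 < t_11 give t_10 < t_11.
Then t_11 < t_3 extends the chain to t_3.
Then t_3 < t_9 extends the chain to t_9.
With t_9 < t_12: t_10 < t_4 < t_11 < t_3 < t_9 < t_12.
So t_10 < t_12; t_12 is the larger of the two.

t_12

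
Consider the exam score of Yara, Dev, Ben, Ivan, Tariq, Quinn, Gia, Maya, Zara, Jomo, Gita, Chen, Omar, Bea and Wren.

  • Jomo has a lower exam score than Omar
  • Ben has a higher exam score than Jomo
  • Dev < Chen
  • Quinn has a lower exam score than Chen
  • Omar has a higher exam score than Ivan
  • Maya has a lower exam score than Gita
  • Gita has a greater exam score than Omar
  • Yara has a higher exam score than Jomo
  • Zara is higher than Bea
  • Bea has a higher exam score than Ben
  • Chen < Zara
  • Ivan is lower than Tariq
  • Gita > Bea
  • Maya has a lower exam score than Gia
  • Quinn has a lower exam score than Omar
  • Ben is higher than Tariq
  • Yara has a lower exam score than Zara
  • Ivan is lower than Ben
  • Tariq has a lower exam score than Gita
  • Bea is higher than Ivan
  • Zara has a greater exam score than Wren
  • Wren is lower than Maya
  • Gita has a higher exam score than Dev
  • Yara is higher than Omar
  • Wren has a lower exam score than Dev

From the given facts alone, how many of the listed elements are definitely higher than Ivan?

The elements the relations force above Ivan are Tariq, Ben, Bea, Omar, Yara, Gita, Zara — no chain reaches any other.
That is 7.

7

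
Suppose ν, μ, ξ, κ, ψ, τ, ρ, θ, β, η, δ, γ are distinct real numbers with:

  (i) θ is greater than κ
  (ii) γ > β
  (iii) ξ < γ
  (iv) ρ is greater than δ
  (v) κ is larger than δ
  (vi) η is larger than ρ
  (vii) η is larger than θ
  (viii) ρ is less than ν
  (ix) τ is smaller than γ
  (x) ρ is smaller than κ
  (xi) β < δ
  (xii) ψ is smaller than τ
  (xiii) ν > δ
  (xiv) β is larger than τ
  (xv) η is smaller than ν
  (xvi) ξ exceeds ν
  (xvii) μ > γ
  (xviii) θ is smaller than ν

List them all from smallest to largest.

The consecutive links are each given: ψ < τ; τ < β; β < δ; δ < ρ; ρ < κ; κ < θ; θ < η; η < ν; ν < ξ; ξ < γ; γ < μ.

ψ < τ < β < δ < ρ < κ < θ < η < ν < ξ < γ < μ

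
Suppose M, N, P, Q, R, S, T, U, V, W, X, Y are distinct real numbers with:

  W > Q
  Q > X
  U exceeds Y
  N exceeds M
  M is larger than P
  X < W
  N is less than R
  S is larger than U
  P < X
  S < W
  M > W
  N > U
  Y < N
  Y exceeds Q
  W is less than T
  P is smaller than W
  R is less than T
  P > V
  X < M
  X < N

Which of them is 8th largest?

Chaining the given pairs: V < P < X < Q < Y < U < S < W < M < N < R < T.
The 8th largest is Y.

Y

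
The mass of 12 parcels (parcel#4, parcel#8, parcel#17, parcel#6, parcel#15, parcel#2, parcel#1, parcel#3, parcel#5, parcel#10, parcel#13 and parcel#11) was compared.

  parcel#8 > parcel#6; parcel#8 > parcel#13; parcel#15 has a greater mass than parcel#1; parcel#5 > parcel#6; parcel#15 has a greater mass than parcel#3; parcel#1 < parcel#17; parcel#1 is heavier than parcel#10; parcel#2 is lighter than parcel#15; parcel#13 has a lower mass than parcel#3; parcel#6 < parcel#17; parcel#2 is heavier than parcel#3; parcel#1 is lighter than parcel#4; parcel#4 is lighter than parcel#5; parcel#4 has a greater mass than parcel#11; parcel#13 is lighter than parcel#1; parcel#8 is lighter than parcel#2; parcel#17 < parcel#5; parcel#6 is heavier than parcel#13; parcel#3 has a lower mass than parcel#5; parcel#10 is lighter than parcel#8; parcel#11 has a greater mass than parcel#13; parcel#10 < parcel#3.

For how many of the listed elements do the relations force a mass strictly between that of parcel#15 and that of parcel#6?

Chaining upward from parcel#6 reaches: parcel#8, parcel#2, parcel#17, parcel#5.
Chaining downward from parcel#15 reaches: parcel#13, parcel#10, parcel#1, parcel#8, parcel#3, parcel#2.
Strictly between parcel#6 and parcel#15 are those in both lists: parcel#8, parcel#2 — 2 elements.

2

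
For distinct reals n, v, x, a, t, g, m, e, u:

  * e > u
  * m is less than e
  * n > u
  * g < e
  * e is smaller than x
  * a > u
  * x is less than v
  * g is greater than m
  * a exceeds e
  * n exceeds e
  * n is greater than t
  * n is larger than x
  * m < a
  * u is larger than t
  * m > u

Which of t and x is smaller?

Chaining the given relations: t < u < m < g < e < x.
So t < x; t is the smaller of the two.

t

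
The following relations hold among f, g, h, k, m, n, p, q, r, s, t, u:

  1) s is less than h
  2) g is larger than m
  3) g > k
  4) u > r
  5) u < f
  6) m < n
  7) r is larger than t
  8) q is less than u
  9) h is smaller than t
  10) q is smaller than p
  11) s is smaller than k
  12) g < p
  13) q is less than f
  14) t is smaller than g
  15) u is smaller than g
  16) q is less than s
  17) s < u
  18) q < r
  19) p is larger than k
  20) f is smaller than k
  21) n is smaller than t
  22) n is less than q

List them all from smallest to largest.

Each adjacent pair is fixed by a given relation: m < n; n < q; q < s; s < h; h < t; t < r; r < u; u < f; f < k; k < g; g < p. Chaining them end to end gives the full order.

m < n < q < s < h < t < r < u < f < k < g < p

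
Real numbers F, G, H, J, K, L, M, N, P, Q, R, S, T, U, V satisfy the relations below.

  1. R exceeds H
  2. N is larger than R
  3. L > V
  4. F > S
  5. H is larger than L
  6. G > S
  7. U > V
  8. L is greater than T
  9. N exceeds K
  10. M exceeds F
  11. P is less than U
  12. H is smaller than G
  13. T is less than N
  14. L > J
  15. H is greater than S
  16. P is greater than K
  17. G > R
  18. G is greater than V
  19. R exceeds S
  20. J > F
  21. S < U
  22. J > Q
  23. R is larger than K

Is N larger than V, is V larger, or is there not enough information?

N

Following the relations from V: V < L < H < R < N.
So N is larger.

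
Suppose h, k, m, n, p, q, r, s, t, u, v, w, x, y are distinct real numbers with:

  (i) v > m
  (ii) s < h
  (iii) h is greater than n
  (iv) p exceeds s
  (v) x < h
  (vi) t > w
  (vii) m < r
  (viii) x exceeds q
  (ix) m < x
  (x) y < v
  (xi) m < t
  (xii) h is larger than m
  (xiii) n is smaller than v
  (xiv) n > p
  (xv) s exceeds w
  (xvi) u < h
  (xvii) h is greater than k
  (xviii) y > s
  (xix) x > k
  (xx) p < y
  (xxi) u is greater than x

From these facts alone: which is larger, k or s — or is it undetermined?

undetermined

Following every chain through k: above k we get x, u, h.
s is not reached, and no chain runs the other way from s to k.
So the given relations leave the order of k and s undetermined.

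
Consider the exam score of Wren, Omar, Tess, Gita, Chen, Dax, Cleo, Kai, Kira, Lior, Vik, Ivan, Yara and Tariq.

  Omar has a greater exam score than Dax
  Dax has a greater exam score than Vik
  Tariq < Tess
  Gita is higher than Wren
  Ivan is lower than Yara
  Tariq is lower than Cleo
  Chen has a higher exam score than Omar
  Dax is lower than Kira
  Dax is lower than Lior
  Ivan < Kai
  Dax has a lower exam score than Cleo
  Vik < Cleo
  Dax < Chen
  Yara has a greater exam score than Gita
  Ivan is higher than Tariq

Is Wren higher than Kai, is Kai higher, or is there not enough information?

undetermined

Following every chain through Wren: above Wren we get Gita, Yara.
Kai is not reached, and no chain runs the other way from Kai to Wren.
So the given relations leave the order of Wren and Kai undetermined.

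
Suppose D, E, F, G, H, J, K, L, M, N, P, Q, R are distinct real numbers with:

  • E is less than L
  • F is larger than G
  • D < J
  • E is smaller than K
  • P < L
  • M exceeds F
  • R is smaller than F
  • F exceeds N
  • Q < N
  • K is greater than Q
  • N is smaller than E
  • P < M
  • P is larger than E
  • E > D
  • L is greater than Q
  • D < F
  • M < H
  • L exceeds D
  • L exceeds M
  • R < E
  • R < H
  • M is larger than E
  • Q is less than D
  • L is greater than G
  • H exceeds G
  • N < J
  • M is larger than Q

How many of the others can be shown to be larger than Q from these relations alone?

10

Directly above Q: N, D, K, M, L.
One step further: E, F, H, J (9 so far).
One step further: P (10 so far).
Nothing else is reachable above Q; 10 in all.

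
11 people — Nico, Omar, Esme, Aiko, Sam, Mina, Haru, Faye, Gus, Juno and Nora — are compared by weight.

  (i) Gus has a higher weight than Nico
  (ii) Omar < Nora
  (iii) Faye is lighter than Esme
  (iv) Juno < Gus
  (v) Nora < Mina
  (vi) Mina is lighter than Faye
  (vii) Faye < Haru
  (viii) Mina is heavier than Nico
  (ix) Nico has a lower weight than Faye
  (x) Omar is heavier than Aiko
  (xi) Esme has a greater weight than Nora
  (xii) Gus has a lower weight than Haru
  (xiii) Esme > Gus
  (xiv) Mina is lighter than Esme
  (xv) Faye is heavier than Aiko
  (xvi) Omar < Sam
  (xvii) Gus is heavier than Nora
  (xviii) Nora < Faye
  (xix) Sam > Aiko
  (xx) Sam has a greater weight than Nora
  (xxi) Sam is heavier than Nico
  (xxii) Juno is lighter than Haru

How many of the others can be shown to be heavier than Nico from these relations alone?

Directly above Nico: Mina, Faye, Gus, Sam.
One step further: Haru, Esme (6 so far).
Nothing else is reachable above Nico; 6 in all.

6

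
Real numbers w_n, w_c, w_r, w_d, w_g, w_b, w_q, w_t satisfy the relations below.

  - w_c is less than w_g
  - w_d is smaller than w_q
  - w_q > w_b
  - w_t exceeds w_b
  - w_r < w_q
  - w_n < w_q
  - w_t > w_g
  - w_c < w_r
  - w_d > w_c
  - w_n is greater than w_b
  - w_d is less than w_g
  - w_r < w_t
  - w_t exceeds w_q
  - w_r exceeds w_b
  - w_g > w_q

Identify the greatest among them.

Chaining downward from w_t: directly below it, w_b, w_r, w_q, w_g; then w_c, w_d, w_n.
That covers every other element, and nothing is given above w_t, so w_t is the greatest.

w_t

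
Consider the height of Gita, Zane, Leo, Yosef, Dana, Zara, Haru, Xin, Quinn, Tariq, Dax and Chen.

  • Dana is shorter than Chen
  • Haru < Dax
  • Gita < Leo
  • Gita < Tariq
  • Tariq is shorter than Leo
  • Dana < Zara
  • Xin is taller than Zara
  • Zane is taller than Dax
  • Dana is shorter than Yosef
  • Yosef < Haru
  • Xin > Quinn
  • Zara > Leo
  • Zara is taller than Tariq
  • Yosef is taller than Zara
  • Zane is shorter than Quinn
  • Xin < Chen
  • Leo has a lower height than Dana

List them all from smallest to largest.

Nothing is placed below Gita, so it is least; from there Gita < Tariq; Tariq < Leo; Leo < Dana; Dana < Zara; Zara < Yosef; Yosef < Haru; Haru < Dax; Dax < Zane; Zane < Quinn; Quinn < Xin; Xin < Chen, each given directly.

Gita < Tariq < Leo < Dana < Zara < Yosef < Haru < Dax < Zane < Quinn < Xin < Chen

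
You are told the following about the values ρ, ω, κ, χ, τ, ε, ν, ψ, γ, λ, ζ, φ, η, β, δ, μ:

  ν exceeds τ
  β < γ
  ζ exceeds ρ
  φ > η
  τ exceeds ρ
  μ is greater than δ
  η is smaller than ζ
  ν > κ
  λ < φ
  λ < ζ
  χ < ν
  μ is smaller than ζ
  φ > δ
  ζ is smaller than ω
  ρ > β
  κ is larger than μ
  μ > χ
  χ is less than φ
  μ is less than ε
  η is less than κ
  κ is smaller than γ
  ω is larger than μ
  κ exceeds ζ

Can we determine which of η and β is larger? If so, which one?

Following every chain through η: above η we get ζ, κ, ω, γ, φ, ν.
β is not reached, and no chain runs the other way from β to η.
So the given relations leave the order of η and β undetermined.

undetermined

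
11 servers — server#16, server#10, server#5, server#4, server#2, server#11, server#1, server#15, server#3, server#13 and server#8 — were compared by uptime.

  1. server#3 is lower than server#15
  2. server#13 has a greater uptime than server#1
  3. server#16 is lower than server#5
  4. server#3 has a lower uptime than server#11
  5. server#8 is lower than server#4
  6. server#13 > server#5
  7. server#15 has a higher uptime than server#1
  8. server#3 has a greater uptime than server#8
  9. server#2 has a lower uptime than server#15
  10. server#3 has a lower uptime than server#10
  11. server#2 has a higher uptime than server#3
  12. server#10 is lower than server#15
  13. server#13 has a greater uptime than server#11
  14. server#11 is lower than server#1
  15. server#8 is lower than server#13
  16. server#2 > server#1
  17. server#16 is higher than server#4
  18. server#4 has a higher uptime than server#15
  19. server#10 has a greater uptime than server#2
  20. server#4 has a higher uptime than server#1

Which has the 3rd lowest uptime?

The consecutive relations fix a unique order: server#8 < server#3 < server#11 < server#1 < server#2 < server#10 < server#15 < server#4 < server#16 < server#5 < server#13.
The 3rd smallest is server#11.

server#11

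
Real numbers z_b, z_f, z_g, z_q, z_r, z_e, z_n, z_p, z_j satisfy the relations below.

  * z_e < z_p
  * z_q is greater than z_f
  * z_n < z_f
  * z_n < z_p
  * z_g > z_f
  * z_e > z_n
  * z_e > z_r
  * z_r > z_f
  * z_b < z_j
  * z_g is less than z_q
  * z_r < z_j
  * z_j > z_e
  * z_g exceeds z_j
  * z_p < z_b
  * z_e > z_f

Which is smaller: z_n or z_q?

z_n < z_f and z_f < z_r give z_n < z_r.
With z_r < z_e: z_n < z_f < z_r < z_e.
With z_e < z_p: z_n < z_f < z_r < z_e < z_p.
With z_p < z_b: z_n < z_f < z_r < z_e < z_p < z_b.
With z_b < z_j: z_n < z_f < z_r < z_e < z_p < z_b < z_j.
Then z_j < z_g extends the chain to z_g.
Then z_g < z_q extends the chain to z_q.
So z_n < z_q; z_n is the smaller of the two.

z_n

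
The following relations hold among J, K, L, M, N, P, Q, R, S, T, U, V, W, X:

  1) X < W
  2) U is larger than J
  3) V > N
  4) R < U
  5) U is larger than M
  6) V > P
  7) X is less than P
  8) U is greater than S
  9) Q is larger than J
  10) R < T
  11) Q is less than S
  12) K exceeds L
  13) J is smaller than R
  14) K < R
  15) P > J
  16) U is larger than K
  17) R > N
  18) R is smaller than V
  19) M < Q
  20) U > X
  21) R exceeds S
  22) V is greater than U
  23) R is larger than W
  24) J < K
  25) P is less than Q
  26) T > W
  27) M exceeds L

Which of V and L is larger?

V

L < M and M < Q give L < Q.
Then Q < S extends the chain to S.
Then S < R extends the chain to R.
With R < U: L < M < Q < S < R < U.
Then U < V extends the chain to V.
So L < V; V is the larger of the two.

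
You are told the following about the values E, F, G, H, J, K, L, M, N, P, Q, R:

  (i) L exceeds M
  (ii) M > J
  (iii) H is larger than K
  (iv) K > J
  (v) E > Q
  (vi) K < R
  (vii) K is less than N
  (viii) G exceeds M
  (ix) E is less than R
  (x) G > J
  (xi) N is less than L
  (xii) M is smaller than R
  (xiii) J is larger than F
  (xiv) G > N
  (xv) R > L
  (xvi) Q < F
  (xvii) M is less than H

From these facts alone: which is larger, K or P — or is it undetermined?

Following every chain through K: above K we get N, G, H, L, R; below K we get Q, F, J.
P is not reached, and no chain runs the other way from P to K.
So the given relations leave the order of K and P undetermined.

undetermined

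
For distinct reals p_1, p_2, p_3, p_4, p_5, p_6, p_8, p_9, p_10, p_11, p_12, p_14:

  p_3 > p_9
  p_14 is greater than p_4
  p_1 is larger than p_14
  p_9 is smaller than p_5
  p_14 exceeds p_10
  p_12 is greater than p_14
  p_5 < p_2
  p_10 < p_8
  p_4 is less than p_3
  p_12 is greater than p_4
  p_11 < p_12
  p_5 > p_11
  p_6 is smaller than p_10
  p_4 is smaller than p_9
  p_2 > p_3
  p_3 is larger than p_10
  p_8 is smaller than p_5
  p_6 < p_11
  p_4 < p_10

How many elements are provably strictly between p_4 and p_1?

2

The relations place p_4 below p_1. An element lies strictly between them when it is forced above p_4 and also forced below p_1.
Above p_4: {p_10, p_14, p_8, p_9, p_12, p_5, p_3, p_2}. Below p_1: {p_6, p_10, p_14}.
Intersection: {p_10, p_14} — 2.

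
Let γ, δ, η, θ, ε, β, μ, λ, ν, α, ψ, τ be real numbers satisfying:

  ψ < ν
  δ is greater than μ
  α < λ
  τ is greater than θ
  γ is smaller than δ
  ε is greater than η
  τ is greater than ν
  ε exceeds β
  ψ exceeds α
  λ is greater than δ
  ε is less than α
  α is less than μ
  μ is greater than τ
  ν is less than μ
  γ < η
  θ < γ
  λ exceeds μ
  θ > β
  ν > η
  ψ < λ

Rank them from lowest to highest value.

β < θ < γ < η < ε < α < ψ < ν < τ < μ < δ < λ

Nothing is placed below β, so it is least; from there β < θ; θ < γ; γ < η; η < ε; ε < α; α < ψ; ψ < ν; ν < τ; τ < μ; μ < δ; δ < λ, each given directly.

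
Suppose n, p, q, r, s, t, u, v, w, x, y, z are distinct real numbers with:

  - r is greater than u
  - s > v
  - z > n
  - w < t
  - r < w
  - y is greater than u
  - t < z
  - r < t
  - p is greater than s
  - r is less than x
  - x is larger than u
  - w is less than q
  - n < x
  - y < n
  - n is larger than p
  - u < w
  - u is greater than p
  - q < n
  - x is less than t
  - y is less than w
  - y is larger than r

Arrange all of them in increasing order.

Nothing is placed below v, so it is least; from there v < s; s < p; p < u; u < r; r < y; y < w; w < q; q < n; n < x; x < t; t < z, each given directly.

v < s < p < u < r < y < w < q < n < x < t < z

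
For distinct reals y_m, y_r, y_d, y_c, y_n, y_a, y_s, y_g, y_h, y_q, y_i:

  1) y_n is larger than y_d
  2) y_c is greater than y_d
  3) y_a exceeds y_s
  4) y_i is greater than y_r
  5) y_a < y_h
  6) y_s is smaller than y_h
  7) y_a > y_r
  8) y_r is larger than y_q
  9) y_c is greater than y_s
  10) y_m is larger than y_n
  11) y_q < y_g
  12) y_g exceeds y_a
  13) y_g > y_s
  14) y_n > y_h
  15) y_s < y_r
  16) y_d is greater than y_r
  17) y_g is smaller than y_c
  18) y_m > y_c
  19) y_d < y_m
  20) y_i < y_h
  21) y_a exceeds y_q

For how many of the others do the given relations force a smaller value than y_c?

6

The elements the relations force below y_c are y_q, y_s, y_r, y_d, y_a, y_g — no chain reaches any other.
That is 6.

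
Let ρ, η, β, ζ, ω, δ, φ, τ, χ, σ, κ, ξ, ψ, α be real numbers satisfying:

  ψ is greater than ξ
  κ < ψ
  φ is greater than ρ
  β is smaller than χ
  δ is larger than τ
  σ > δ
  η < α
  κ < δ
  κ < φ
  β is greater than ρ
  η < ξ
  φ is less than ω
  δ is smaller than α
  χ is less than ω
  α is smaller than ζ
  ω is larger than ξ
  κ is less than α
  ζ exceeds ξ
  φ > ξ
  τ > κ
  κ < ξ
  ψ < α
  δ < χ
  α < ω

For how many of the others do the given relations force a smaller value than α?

6

From α the given relations immediately reach κ, η, δ, ψ.
From those, ξ, τ — 6 in total.
No other element is forced below α by the given relations, so the count is 6.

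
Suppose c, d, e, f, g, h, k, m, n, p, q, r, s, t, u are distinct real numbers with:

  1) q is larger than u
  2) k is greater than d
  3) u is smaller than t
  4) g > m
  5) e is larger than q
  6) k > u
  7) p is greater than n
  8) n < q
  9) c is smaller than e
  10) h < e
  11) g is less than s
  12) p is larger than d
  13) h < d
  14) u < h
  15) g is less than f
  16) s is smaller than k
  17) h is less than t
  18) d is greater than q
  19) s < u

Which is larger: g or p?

The relevant relations are g < s; s < u; u < q; q < d; d < p.
Together: g < s < u < q < d < p.
So g < p; p is the larger of the two.

p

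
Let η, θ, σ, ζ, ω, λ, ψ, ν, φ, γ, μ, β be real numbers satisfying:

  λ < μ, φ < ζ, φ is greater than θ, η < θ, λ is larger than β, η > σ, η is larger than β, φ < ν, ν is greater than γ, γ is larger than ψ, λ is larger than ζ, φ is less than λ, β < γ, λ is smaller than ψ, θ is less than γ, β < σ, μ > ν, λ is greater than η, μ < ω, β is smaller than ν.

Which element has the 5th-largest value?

The consecutive relations fix a unique order: β < σ < η < θ < φ < ζ < λ < ψ < γ < ν < μ < ω.
The 5th largest is ψ.

ψ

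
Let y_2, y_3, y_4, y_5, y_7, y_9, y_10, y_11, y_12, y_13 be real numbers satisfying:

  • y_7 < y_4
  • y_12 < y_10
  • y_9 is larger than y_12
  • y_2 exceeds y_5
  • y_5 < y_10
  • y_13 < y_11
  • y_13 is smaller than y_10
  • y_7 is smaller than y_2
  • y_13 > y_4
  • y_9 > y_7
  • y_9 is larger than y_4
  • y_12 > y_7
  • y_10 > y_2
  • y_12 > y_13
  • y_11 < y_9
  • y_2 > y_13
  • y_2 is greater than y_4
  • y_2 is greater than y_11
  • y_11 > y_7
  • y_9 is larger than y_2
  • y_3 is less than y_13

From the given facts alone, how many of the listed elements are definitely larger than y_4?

6

Directly above y_4: y_13, y_2, y_9.
One step further: y_12, y_11, y_10 (6 so far).
Nothing else is reachable above y_4; 6 in all.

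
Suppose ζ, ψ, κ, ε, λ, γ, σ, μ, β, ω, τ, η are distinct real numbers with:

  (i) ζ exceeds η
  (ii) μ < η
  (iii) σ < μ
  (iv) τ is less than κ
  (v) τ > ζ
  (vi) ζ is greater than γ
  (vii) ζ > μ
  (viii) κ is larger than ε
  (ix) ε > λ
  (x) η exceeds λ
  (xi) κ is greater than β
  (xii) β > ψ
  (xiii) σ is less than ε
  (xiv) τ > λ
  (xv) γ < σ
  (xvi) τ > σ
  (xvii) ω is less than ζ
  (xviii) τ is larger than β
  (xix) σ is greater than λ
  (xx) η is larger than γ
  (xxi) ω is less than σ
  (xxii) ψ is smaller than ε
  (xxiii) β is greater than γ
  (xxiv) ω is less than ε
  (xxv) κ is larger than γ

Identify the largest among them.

κ

Chaining downward from κ: directly below it, γ, ε, β, τ; then ω, ψ, λ, σ, ζ; then μ, η.
That covers every other element, and nothing is given above κ, so κ is the largest.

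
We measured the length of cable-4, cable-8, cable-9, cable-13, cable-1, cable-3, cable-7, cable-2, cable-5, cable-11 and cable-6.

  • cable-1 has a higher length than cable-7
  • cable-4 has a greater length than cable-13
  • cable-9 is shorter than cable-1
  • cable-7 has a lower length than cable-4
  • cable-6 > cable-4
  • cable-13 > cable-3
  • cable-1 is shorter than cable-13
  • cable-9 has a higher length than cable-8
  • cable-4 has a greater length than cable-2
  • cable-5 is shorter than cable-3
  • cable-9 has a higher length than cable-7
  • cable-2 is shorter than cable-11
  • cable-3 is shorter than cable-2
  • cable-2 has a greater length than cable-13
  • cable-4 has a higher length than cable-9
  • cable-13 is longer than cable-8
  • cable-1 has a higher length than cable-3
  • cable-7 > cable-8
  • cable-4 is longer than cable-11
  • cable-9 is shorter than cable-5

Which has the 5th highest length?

cable-13

Chaining the given pairs: cable-8 < cable-7 < cable-9 < cable-5 < cable-3 < cable-1 < cable-13 < cable-2 < cable-11 < cable-4 < cable-6.
Counting 5 from the largest end gives cable-13.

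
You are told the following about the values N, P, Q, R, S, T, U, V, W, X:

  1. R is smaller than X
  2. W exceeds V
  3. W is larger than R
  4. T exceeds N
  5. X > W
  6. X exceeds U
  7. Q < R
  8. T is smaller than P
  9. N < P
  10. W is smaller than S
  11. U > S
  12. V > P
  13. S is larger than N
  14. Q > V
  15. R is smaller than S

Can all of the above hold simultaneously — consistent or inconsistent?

consistent

The single ordering N < T < P < V < Q < R < W < S < U < X satisfies every listed relation, so no contradiction arises.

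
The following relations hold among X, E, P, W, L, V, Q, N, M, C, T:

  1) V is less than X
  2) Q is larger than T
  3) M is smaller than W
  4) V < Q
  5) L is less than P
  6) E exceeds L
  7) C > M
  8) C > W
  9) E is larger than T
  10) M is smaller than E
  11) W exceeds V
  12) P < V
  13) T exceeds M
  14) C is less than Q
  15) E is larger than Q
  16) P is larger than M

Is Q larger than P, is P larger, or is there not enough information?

Following the relations from P: P < V < W < C < Q.
So Q is larger.

Q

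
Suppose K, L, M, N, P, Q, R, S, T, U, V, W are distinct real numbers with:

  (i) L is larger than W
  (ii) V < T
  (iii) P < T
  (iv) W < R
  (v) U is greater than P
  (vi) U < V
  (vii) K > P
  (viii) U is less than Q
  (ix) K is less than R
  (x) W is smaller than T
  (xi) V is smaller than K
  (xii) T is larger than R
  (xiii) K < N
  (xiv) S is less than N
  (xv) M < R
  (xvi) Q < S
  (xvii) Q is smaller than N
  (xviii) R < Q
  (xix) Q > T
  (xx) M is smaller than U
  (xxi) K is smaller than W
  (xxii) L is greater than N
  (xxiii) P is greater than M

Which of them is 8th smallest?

T

Chaining the given pairs: M < P < U < V < K < W < R < T < Q < S < N < L.
The 8th smallest is T.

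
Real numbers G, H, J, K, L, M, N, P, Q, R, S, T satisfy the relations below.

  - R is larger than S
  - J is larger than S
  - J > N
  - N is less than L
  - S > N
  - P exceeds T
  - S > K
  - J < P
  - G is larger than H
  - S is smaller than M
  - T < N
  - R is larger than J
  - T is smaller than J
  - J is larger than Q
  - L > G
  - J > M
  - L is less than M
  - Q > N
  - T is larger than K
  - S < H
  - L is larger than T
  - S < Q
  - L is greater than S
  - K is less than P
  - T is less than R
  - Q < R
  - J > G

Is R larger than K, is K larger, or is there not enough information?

K < T and T < N give K < N.
With N < S: K < T < N < S.
Then S < H extends the chain to H.
With H < G: K < T < N < S < H < G.
With G < L: K < T < N < S < H < G < L.
With L < M: K < T < N < S < H < G < L < M.
With M < J: K < T < N < S < H < G < L < M < J.
With J < R: K < T < N < S < H < G < L < M < J < R.
So R is larger.

R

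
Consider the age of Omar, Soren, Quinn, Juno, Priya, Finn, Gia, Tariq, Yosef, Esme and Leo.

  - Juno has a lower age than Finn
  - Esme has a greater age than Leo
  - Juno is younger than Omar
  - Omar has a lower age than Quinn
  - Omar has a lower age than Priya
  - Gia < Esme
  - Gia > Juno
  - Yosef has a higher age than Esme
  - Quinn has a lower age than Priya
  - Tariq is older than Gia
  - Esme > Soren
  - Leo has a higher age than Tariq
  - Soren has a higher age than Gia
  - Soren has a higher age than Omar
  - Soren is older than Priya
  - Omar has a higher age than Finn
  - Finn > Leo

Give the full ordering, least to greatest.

Juno < Gia < Tariq < Leo < Finn < Omar < Quinn < Priya < Soren < Esme < Yosef

The consecutive links are each given: Juno < Gia; Gia < Tariq; Tariq < Leo; Leo < Finn; Finn < Omar; Omar < Quinn; Quinn < Priya; Priya < Soren; Soren < Esme; Esme < Yosef.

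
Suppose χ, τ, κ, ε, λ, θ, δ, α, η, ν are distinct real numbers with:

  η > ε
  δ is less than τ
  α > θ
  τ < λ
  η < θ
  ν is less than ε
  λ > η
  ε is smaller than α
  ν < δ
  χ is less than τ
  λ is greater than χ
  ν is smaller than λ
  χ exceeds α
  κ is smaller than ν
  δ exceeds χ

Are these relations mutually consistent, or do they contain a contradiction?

consistent

Every relation is compatible with κ < ν < ε < η < θ < α < χ < δ < τ < λ; the set is consistent.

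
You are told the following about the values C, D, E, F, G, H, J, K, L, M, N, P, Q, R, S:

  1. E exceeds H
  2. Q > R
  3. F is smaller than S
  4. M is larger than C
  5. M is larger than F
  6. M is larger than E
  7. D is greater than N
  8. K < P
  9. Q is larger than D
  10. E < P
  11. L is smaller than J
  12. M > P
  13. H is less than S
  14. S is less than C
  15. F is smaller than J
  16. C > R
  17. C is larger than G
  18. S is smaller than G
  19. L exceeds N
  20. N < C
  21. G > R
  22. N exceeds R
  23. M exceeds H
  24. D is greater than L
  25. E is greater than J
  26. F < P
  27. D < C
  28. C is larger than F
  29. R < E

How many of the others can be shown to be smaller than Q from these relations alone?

The elements the relations force below Q are R, N, L, D — no chain reaches any other.
That is 4.

4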